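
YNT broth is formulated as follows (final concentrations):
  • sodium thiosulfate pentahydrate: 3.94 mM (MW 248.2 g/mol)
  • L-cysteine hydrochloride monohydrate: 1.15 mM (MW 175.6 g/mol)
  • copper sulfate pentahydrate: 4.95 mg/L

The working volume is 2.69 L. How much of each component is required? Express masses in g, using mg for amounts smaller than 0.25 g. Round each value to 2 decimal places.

Working volume: 2.69 L.
sodium thiosulfate pentahydrate: 3.94 mmol/L × 248.2 g/mol × 2.69 L ÷ 1000 = 2.63 g
L-cysteine hydrochloride monohydrate: 1.15 mmol/L × 175.6 g/mol × 2.69 L ÷ 1000 = 0.54 g
copper sulfate pentahydrate: 4.95 mg/L × 2.69 L = 13.32 mg

sodium thiosulfate pentahydrate 2.63 g; L-cysteine hydrochloride monohydrate 0.54 g; copper sulfate pentahydrate 13.32 mg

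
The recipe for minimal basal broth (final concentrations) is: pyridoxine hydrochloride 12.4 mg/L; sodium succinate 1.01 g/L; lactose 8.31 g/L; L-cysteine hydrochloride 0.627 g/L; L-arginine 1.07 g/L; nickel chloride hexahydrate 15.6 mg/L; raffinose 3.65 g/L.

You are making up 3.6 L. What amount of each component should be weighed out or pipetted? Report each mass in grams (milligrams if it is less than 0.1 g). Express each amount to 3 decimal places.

pyridoxine hydrochloride 44.640 mg; sodium succinate 3.636 g; lactose 29.916 g; L-cysteine hydrochloride 2.257 g; L-arginine 3.852 g; nickel chloride hexahydrate 56.160 mg; raffinose 13.140 g

Scale factor relative to 1 L: 3.6.
pyridoxine hydrochloride: 12.4 mg/L × 3.6 L = 44.640 mg
sodium succinate: 1.01 g/L × 3.6 L = 3.636 g
lactose: 8.31 g/L × 3.6 L = 29.916 g
L-cysteine hydrochloride: 0.627 g/L × 3.6 L = 2.257 g
L-arginine: 1.07 g/L × 3.6 L = 3.852 g
nickel chloride hexahydrate: 15.6 mg/L × 3.6 L = 56.160 mg
raffinose: 3.65 g/L × 3.6 L = 13.140 g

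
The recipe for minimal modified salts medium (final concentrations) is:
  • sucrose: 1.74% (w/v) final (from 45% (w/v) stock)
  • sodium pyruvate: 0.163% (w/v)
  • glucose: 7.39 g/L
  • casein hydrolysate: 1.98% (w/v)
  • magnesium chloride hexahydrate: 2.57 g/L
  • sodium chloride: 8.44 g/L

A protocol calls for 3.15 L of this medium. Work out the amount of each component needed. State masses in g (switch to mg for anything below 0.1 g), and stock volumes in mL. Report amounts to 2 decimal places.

Working volume: 3.15 L.
sucrose: dilute stock: 1.74% ÷ 45% × 3150 mL = 121.80 mL
sodium pyruvate: 0.163% w/v = 1.63 g/L → 1.63 × 3.15 L = 5.13 g
glucose: 7.39 g/L × 3.15 L = 23.28 g
casein hydrolysate: 1.98% w/v = 19.8 g/L → 19.8 × 3.15 L = 62.37 g
magnesium chloride hexahydrate: 2.57 g/L × 3.15 L = 8.10 g
sodium chloride: 8.44 g/L × 3.15 L = 26.59 g

sucrose 121.80 mL; sodium pyruvate 5.13 g; glucose 23.28 g; casein hydrolysate 62.37 g; magnesium chloride hexahydrate 8.10 g; sodium chloride 26.59 g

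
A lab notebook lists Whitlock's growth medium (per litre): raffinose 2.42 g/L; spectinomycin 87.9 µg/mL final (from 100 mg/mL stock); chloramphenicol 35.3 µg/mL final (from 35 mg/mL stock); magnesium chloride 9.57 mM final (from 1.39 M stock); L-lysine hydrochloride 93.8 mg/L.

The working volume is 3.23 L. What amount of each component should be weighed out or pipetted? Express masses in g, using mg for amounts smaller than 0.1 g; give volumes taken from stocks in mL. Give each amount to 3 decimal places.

Scale factor relative to 1 L: 3.23.
raffinose: 2.42 g/L × 3.23 L = 7.817 g
spectinomycin: V = C2·V2/C1 = 87.9 µg/mL × 3230 mL ÷ 100000 µg/mL = 2.839 mL
chloramphenicol: C1V1 = C2V2 → 35.3 µg/mL × 3230 mL ÷ 35000 µg/mL = 3.258 mL
magnesium chloride: V = C2·V2/C1 = 9.57 mM × 3230 mL ÷ 1390 mM = 22.238 mL
L-lysine hydrochloride: 93.8 mg/L × 3.23 L = 302.974 mg = 0.303 g

raffinose 7.817 g; spectinomycin 2.839 mL; chloramphenicol 3.258 mL; magnesium chloride 22.238 mL; L-lysine hydrochloride 0.303 g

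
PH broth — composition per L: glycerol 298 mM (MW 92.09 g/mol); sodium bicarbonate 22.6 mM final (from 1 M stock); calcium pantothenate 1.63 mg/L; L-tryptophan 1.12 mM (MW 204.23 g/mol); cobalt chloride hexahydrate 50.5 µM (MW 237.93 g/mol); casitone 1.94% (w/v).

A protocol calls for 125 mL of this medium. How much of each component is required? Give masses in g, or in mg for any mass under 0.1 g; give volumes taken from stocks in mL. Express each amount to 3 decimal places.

glycerol 3.430 g; sodium bicarbonate 2.825 mL; calcium pantothenate 0.204 mg; L-tryptophan 28.592 mg; cobalt chloride hexahydrate 1.502 mg; casitone 2.425 g

Scale factor relative to 1 L: 0.125.
glycerol: 298 mmol/L × 92.09 g/mol × 0.125 L ÷ 1000 = 3.430 g
sodium bicarbonate: V = C2·V2/C1 = 22.6 mM × 125 mL ÷ 1000 mM = 2.825 mL
calcium pantothenate: 1.63 mg/L × 0.125 L = 0.204 mg
L-tryptophan: 1.12 mmol/L × 204.23 mg/mmol × 0.125 L = 28.592 mg
cobalt chloride hexahydrate: 50.5 µmol/L × 237.93 g/mol × 0.125 L ÷ 1000 = 1.502 mg
casitone: 1.94% w/v = 19.4 g/L → 19.4 × 0.125 L = 2.425 g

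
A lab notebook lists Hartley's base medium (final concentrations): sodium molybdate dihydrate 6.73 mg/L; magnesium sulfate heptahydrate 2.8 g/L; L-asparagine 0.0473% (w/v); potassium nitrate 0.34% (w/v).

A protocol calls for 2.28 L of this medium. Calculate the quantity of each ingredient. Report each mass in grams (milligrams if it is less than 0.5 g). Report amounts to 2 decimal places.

Working volume: 2.28 L.
sodium molybdate dihydrate: 6.73 mg/L × 2.28 L = 15.34 mg
magnesium sulfate heptahydrate: 2.8 g/L × 2.28 L = 6.38 g
L-asparagine: 0.0473 g per 100 mL × 2280 mL ÷ 100 = 1.08 g
potassium nitrate: 0.34 g per 100 mL × 2280 mL ÷ 100 = 7.75 g

sodium molybdate dihydrate 15.34 mg; magnesium sulfate heptahydrate 6.38 g; L-asparagine 1.08 g; potassium nitrate 7.75 g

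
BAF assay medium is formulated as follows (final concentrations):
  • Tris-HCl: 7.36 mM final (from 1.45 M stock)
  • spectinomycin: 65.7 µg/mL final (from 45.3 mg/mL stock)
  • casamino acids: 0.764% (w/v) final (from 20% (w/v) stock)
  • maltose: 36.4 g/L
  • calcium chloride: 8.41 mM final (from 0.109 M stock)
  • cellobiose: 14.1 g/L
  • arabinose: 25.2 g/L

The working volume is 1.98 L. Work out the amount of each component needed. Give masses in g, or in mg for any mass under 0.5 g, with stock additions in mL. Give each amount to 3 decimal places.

Tris-HCl 10.050 mL; spectinomycin 2.872 mL; casamino acids 75.636 mL; maltose 72.072 g; calcium chloride 152.769 mL; cellobiose 27.918 g; arabinose 49.896 g

Working volume: 1.98 L.
Tris-HCl: dilute stock: 7.36 mM × 1980 mL ÷ 1450 mM = 10.050 mL
spectinomycin: dilute stock: 65.7 µg/mL × 1980 mL ÷ 45300 µg/mL = 2.872 mL
casamino acids: C1V1 = C2V2 → 0.764% ÷ 20% × 1980 mL = 75.636 mL
maltose: 36.4 g/L × 1.98 L = 72.072 g
calcium chloride: C1V1 = C2V2 → 8.41 mM × 1980 mL ÷ 109 mM = 152.769 mL
cellobiose: 14.1 g/L × 1.98 L = 27.918 g
arabinose: 25.2 g/L × 1.98 L = 49.896 g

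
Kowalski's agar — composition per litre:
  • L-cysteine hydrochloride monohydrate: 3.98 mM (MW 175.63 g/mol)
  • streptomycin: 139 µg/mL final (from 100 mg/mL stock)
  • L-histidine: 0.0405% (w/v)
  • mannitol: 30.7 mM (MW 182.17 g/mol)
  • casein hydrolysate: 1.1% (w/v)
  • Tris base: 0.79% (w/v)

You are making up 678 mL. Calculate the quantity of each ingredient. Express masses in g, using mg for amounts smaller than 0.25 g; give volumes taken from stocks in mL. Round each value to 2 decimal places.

L-cysteine hydrochloride monohydrate 0.47 g; streptomycin 0.94 mL; L-histidine 0.27 g; mannitol 3.79 g; casein hydrolysate 7.46 g; Tris base 5.36 g

Scale factor relative to 1 L: 0.678.
L-cysteine hydrochloride monohydrate: 3.98 mmol/L × 175.63 g/mol × 0.678 L ÷ 1000 = 0.47 g
streptomycin: dilute stock: 139 µg/mL × 678 mL ÷ 100000 µg/mL = 0.94 mL
L-histidine: 0.0405% w/v = 0.405 g/L → 0.405 × 0.678 L = 0.27 g
mannitol: 30.7 mmol/L × 182.17 g/mol × 0.678 L ÷ 1000 = 3.79 g
casein hydrolysate: 1.1 g per 100 mL × 678 mL ÷ 100 = 7.46 g
Tris base: 0.79 g per 100 mL × 678 mL ÷ 100 = 5.36 g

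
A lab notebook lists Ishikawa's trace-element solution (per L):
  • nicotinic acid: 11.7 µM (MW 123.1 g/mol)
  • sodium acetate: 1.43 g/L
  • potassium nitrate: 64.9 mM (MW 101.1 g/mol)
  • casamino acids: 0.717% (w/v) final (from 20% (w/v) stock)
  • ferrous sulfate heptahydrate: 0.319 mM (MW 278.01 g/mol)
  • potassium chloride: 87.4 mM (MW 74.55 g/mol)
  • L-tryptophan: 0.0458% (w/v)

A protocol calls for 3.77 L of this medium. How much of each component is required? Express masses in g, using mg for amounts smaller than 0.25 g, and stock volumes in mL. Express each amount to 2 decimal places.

nicotinic acid 5.43 mg; sodium acetate 5.39 g; potassium nitrate 24.74 g; casamino acids 135.15 mL; ferrous sulfate heptahydrate 0.33 g; potassium chloride 24.56 g; L-tryptophan 1.73 g

Scale factor relative to 1 L: 3.77.
nicotinic acid: 11.7 µmol/L × 123.1 g/mol × 3.77 L ÷ 1000 = 5.43 mg
sodium acetate: 1.43 g/L × 3.77 L = 5.39 g
potassium nitrate: 64.9 mmol/L × 101.1 g/mol × 3.77 L ÷ 1000 = 24.74 g
casamino acids: dilute stock: 0.717% ÷ 20% × 3770 mL = 135.15 mL
ferrous sulfate heptahydrate: 0.319 mmol/L × 278.01 g/mol × 3.77 L ÷ 1000 = 0.33 g
potassium chloride: 87.4 mmol/L × 74.55 g/mol × 3.77 L ÷ 1000 = 24.56 g
L-tryptophan: 0.0458 g per 100 mL × 3770 mL ÷ 100 = 1.73 g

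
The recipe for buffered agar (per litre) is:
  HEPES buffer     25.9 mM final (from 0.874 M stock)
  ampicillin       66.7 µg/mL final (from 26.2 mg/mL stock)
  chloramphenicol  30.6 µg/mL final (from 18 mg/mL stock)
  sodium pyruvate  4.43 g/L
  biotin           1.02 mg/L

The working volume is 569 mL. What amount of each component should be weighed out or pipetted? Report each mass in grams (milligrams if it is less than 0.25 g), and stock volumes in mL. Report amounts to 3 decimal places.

Working volume: 569 mL = 0.569 L.
HEPES buffer: V = C2·V2/C1 = 25.9 mM × 569 mL ÷ 874 mM = 16.862 mL
ampicillin: C1V1 = C2V2 → 66.7 µg/mL × 569 mL ÷ 26200 µg/mL = 1.449 mL
chloramphenicol: dilute stock: 30.6 µg/mL × 569 mL ÷ 18000 µg/mL = 0.967 mL
sodium pyruvate: 4.43 g/L × 0.569 L = 2.521 g
biotin: 1.02 mg/L × 0.569 L = 0.580 mg

HEPES buffer 16.862 mL; ampicillin 1.449 mL; chloramphenicol 0.967 mL; sodium pyruvate 2.521 g; biotin 0.580 mg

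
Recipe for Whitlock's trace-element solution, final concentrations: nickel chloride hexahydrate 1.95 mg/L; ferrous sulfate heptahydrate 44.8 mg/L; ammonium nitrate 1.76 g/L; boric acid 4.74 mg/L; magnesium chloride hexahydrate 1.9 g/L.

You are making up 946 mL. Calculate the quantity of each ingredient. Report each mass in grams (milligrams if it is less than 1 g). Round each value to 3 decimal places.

nickel chloride hexahydrate 1.845 mg; ferrous sulfate heptahydrate 42.381 mg; ammonium nitrate 1.665 g; boric acid 4.484 mg; magnesium chloride hexahydrate 1.797 g

Target volume = 946 mL = 0.946 L.
nickel chloride hexahydrate: 1.95 mg/L × 0.946 L = 1.845 mg
ferrous sulfate heptahydrate: 44.8 mg/L × 0.946 L = 42.381 mg
ammonium nitrate: 1.76 g/L × 0.946 L = 1.665 g
boric acid: 4.74 mg/L × 0.946 L = 4.484 mg
magnesium chloride hexahydrate: 1.9 g/L × 0.946 L = 1.797 g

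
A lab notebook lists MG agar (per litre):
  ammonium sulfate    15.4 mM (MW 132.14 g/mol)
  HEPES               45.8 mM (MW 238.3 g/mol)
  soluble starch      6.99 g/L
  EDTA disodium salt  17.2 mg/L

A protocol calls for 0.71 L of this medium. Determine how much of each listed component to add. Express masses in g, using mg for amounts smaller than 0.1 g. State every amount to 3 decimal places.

Scale factor relative to 1 L: 0.71.
ammonium sulfate: 15.4 mmol/L × 132.14 g/mol × 0.71 L ÷ 1000 = 1.445 g
HEPES: 45.8 mmol/L × 238.3 g/mol × 0.71 L ÷ 1000 = 7.749 g
soluble starch: 6.99 g/L × 0.71 L = 4.963 g
EDTA disodium salt: 17.2 mg/L × 0.71 L = 12.212 mg

ammonium sulfate 1.445 g; HEPES 7.749 g; soluble starch 4.963 g; EDTA disodium salt 12.212 mg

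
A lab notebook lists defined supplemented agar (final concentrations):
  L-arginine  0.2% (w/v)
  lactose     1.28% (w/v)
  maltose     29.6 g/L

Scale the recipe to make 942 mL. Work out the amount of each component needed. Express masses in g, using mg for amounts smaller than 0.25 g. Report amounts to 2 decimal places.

L-arginine 1.88 g; lactose 12.06 g; maltose 27.88 g

Target volume = 942 mL = 0.942 L.
L-arginine: 0.2% w/v = 2 g/L → 2 × 0.942 L = 1.88 g
lactose: 1.28% w/v = 12.8 g/L → 12.8 × 0.942 L = 12.06 g
maltose: 29.6 g/L × 0.942 L = 27.88 g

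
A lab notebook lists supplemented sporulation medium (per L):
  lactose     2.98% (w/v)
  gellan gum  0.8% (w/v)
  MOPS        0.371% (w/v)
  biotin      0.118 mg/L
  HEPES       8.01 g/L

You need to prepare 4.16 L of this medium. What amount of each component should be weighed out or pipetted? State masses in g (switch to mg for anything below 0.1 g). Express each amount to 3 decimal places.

Scale factor relative to 1 L: 4.16.
lactose: 2.98% w/v = 29.8 g/L → 29.8 × 4.16 L = 123.968 g
gellan gum: 0.8 g per 100 mL × 4160 mL ÷ 100 = 33.280 g
MOPS: 0.371% w/v = 3.71 g/L → 3.71 × 4.16 L = 15.434 g
biotin: 0.118 mg/L × 4.16 L = 0.491 mg
HEPES: 8.01 g/L × 4.16 L = 33.322 g

lactose 123.968 g; gellan gum 33.280 g; MOPS 15.434 g; biotin 0.491 mg; HEPES 33.322 g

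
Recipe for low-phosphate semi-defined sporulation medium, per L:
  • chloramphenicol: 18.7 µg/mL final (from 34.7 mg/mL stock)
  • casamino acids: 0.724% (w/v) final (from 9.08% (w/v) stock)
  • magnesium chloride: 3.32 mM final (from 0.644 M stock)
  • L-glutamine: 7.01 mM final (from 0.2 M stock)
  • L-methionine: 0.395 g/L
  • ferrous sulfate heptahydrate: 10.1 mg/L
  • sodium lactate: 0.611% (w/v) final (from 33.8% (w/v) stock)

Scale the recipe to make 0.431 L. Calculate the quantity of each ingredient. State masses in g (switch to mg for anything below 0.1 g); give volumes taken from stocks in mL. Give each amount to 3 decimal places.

Working volume: 0.431 L.
chloramphenicol: V = C2·V2/C1 = 18.7 µg/mL × 431 mL ÷ 34700 µg/mL = 0.232 mL
casamino acids: C1V1 = C2V2 → 0.724% ÷ 9.08% × 431 mL = 34.366 mL
magnesium chloride: V = C2·V2/C1 = 3.32 mM × 431 mL ÷ 644 mM = 2.222 mL
L-glutamine: V = C2·V2/C1 = 7.01 mM × 431 mL ÷ 200 mM = 15.107 mL
L-methionine: 0.395 g/L × 0.431 L = 0.170 g
ferrous sulfate heptahydrate: 10.1 mg/L × 0.431 L = 4.353 mg
sodium lactate: C1V1 = C2V2 → 0.611% ÷ 33.8% × 431 mL = 7.791 mL

chloramphenicol 0.232 mL; casamino acids 34.366 mL; magnesium chloride 2.222 mL; L-glutamine 15.107 mL; L-methionine 0.170 g; ferrous sulfate heptahydrate 4.353 mg; sodium lactate 7.791 mL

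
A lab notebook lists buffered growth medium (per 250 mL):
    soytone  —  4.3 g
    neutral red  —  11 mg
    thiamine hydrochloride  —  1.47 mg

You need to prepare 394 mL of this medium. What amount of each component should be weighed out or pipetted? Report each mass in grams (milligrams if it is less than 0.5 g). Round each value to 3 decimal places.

soytone 6.777 g; neutral red 17.336 mg; thiamine hydrochloride 2.317 mg

Scale factor = 394 mL / 250 mL = 1.576.
soytone: 4.3 g × (394 mL / 250 mL) = 6.777 g
neutral red: 11 mg × (394 mL / 250 mL) = 17.336 mg
thiamine hydrochloride: 1.47 mg × (394 mL / 250 mL) = 2.317 mg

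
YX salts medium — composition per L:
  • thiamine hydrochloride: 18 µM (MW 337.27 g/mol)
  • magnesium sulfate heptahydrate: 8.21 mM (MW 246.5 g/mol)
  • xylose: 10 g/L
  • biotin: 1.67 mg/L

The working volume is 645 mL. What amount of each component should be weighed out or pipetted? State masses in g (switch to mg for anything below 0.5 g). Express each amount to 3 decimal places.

thiamine hydrochloride 3.916 mg; magnesium sulfate heptahydrate 1.305 g; xylose 6.450 g; biotin 1.077 mg

Scale factor relative to 1 L: 0.645.
thiamine hydrochloride: 18 µmol/L × 337.27 g/mol × 0.645 L ÷ 1000 = 3.916 mg
magnesium sulfate heptahydrate: 8.21 mmol/L × 246.5 g/mol × 0.645 L ÷ 1000 = 1.305 g
xylose: 10 g/L × 0.645 L = 6.450 g
biotin: 1.67 mg/L × 0.645 L = 1.077 mg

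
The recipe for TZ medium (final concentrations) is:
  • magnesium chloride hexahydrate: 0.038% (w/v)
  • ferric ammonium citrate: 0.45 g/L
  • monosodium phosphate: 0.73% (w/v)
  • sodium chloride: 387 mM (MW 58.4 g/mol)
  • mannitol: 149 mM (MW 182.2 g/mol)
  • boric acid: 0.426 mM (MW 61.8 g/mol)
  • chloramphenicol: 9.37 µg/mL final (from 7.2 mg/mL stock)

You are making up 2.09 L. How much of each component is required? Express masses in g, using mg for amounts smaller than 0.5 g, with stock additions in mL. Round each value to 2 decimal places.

Working volume: 2.09 L.
magnesium chloride hexahydrate: 0.038% w/v = 0.38 g/L → 0.38 × 2.09 L = 0.79 g
ferric ammonium citrate: 0.45 g/L × 2.09 L = 0.94 g
monosodium phosphate: 0.73% w/v = 7.3 g/L → 7.3 × 2.09 L = 15.26 g
sodium chloride: 387 mmol/L × 58.4 g/mol × 2.09 L ÷ 1000 = 47.24 g
mannitol: 149 mmol/L × 182.2 g/mol × 2.09 L ÷ 1000 = 56.74 g
boric acid: 0.426 mmol/L × 61.8 mg/mmol × 2.09 L = 55.02 mg
chloramphenicol: C1V1 = C2V2 → 9.37 µg/mL × 2090 mL ÷ 7200 µg/mL = 2.72 mL

magnesium chloride hexahydrate 0.79 g; ferric ammonium citrate 0.94 g; monosodium phosphate 15.26 g; sodium chloride 47.24 g; mannitol 56.74 g; boric acid 55.02 mg; chloramphenicol 2.72 mL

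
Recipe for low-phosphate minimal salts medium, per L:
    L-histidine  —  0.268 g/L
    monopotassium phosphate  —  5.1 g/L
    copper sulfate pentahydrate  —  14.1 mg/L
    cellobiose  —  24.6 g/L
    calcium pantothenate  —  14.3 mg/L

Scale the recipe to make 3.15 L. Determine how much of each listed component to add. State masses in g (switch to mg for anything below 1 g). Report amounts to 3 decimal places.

Working volume: 3.15 L.
L-histidine: 0.268 g/L × 3.15 L = 0.8442 g = 844.200 mg
monopotassium phosphate: 5.1 g/L × 3.15 L = 16.065 g
copper sulfate pentahydrate: 14.1 mg/L × 3.15 L = 44.415 mg
cellobiose: 24.6 g/L × 3.15 L = 77.490 g
calcium pantothenate: 14.3 mg/L × 3.15 L = 45.045 mg

L-histidine 844.200 mg; monopotassium phosphate 16.065 g; copper sulfate pentahydrate 44.415 mg; cellobiose 77.490 g; calcium pantothenate 45.045 mg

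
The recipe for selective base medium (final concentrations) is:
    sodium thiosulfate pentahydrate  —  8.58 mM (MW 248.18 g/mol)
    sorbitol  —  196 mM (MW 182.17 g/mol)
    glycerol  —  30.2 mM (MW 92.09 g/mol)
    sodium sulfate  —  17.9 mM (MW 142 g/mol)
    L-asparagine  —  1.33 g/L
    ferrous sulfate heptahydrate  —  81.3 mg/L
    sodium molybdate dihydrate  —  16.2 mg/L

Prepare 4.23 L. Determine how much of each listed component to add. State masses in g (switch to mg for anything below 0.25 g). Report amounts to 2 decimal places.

sodium thiosulfate pentahydrate 9.01 g; sorbitol 151.03 g; glycerol 11.76 g; sodium sulfate 10.75 g; L-asparagine 5.63 g; ferrous sulfate heptahydrate 0.34 g; sodium molybdate dihydrate 68.53 mg

Working volume: 4.23 L.
sodium thiosulfate pentahydrate: 8.58 mmol/L × 248.18 g/mol × 4.23 L ÷ 1000 = 9.01 g
sorbitol: 196 mmol/L × 182.17 g/mol × 4.23 L ÷ 1000 = 151.03 g
glycerol: 30.2 mmol/L × 92.09 g/mol × 4.23 L ÷ 1000 = 11.76 g
sodium sulfate: 17.9 mmol/L × 142 g/mol × 4.23 L ÷ 1000 = 10.75 g
L-asparagine: 1.33 g/L × 4.23 L = 5.63 g
ferrous sulfate heptahydrate: 81.3 mg/L × 4.23 L = 343.899 mg = 0.34 g
sodium molybdate dihydrate: 16.2 mg/L × 4.23 L = 68.53 mg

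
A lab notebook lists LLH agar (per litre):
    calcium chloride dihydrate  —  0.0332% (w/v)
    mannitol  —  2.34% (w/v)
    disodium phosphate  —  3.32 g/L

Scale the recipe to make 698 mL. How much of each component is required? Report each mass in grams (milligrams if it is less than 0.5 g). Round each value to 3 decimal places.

calcium chloride dihydrate 231.736 mg; mannitol 16.333 g; disodium phosphate 2.317 g

Scale factor relative to 1 L: 0.698.
calcium chloride dihydrate: 0.0332% w/v = 0.332 g/L → 0.332 × 0.698 L = 0.231736 g = 231.736 mg
mannitol: 2.34 g per 100 mL × 698 mL ÷ 100 = 16.333 g
disodium phosphate: 3.32 g/L × 0.698 L = 2.317 g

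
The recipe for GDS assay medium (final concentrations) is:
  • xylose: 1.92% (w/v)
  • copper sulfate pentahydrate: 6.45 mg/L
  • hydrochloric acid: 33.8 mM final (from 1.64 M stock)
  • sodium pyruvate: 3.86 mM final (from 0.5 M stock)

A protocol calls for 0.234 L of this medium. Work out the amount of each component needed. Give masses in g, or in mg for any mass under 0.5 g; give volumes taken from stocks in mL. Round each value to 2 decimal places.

xylose 4.49 g; copper sulfate pentahydrate 1.51 mg; hydrochloric acid 4.82 mL; sodium pyruvate 1.81 mL

Scale factor relative to 1 L: 0.234.
xylose: 1.92% w/v = 19.2 g/L → 19.2 × 0.234 L = 4.49 g
copper sulfate pentahydrate: 6.45 mg/L × 0.234 L = 1.51 mg
hydrochloric acid: dilute stock: 33.8 mM × 234 mL ÷ 1640 mM = 4.82 mL
sodium pyruvate: dilute stock: 3.86 mM × 234 mL ÷ 500 mM = 1.81 mL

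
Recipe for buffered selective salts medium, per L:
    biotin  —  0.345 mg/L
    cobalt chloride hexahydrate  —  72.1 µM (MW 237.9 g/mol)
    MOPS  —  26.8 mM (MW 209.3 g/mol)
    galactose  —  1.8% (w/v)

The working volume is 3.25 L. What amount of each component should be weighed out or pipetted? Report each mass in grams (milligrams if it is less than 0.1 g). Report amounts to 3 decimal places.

biotin 1.121 mg; cobalt chloride hexahydrate 55.746 mg; MOPS 18.230 g; galactose 58.500 g

Working volume: 3.25 L.
biotin: 0.345 mg/L × 3.25 L = 1.121 mg
cobalt chloride hexahydrate: 72.1 µmol/L × 237.9 g/mol × 3.25 L ÷ 1000 = 55.746 mg
MOPS: 26.8 mmol/L × 209.3 g/mol × 3.25 L ÷ 1000 = 18.230 g
galactose: 1.8% w/v = 18 g/L → 18 × 3.25 L = 58.500 g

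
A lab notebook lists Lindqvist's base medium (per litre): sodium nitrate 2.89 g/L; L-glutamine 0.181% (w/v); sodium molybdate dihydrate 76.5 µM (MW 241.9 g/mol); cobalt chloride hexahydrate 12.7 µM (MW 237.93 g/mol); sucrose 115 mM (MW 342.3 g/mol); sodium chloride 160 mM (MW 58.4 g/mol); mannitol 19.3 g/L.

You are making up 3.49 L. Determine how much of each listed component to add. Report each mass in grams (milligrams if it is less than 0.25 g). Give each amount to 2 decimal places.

Scale factor relative to 1 L: 3.49.
sodium nitrate: 2.89 g/L × 3.49 L = 10.09 g
L-glutamine: 0.181% w/v = 1.81 g/L → 1.81 × 3.49 L = 6.32 g
sodium molybdate dihydrate: 76.5 µmol/L × 241.9 g/mol × 3.49 L ÷ 1000 = 64.58 mg
cobalt chloride hexahydrate: 12.7 µmol/L × 237.93 g/mol × 3.49 L ÷ 1000 = 10.55 mg
sucrose: 115 mmol/L × 342.3 g/mol × 3.49 L ÷ 1000 = 137.38 g
sodium chloride: 160 mmol/L × 58.4 g/mol × 3.49 L ÷ 1000 = 32.61 g
mannitol: 19.3 g/L × 3.49 L = 67.36 g

sodium nitrate 10.09 g; L-glutamine 6.32 g; sodium molybdate dihydrate 64.58 mg; cobalt chloride hexahydrate 10.55 mg; sucrose 137.38 g; sodium chloride 32.61 g; mannitol 67.36 g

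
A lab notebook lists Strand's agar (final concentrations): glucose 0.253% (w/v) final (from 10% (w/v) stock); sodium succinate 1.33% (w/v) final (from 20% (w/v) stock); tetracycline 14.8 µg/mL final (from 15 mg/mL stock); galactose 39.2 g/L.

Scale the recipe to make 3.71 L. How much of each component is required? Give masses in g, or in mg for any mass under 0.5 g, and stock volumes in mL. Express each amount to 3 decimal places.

Working volume: 3.71 L.
glucose: V = C2·V2/C1 = 0.253% ÷ 10% × 3710 mL = 93.863 mL
sodium succinate: V = C2·V2/C1 = 1.33% ÷ 20% × 3710 mL = 246.715 mL
tetracycline: V = C2·V2/C1 = 14.8 µg/mL × 3710 mL ÷ 15000 µg/mL = 3.661 mL
galactose: 39.2 g/L × 3.71 L = 145.432 g

glucose 93.863 mL; sodium succinate 246.715 mL; tetracycline 3.661 mL; galactose 145.432 g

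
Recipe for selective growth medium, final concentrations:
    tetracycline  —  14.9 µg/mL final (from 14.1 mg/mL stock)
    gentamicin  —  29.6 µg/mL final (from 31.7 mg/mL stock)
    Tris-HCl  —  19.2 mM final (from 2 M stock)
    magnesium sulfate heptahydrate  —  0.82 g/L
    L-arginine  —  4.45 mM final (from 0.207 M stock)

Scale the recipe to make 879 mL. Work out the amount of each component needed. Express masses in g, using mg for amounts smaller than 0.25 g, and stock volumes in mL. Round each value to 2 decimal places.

tetracycline 0.93 mL; gentamicin 0.82 mL; Tris-HCl 8.44 mL; magnesium sulfate heptahydrate 0.72 g; L-arginine 18.90 mL

Target volume = 879 mL = 0.879 L.
tetracycline: C1V1 = C2V2 → 14.9 µg/mL × 879 mL ÷ 14100 µg/mL = 0.93 mL
gentamicin: C1V1 = C2V2 → 29.6 µg/mL × 879 mL ÷ 31700 µg/mL = 0.82 mL
Tris-HCl: C1V1 = C2V2 → 19.2 mM × 879 mL ÷ 2000 mM = 8.44 mL
magnesium sulfate heptahydrate: 0.82 g/L × 0.879 L = 0.72 g
L-arginine: dilute stock: 4.45 mM × 879 mL ÷ 207 mM = 18.90 mL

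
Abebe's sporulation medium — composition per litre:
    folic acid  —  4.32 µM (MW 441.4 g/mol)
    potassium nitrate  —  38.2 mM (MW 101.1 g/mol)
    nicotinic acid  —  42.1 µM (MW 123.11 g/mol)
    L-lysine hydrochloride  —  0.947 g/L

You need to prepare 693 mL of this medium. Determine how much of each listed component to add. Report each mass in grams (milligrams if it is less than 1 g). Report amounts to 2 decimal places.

Scale factor relative to 1 L: 0.693.
folic acid: 4.32 µmol/L × 441.4 g/mol × 0.693 L ÷ 1000 = 1.32 mg
potassium nitrate: 38.2 mmol/L × 101.1 g/mol × 0.693 L ÷ 1000 = 2.68 g
nicotinic acid: 42.1 µmol/L × 123.11 g/mol × 0.693 L ÷ 1000 = 3.59 mg
L-lysine hydrochloride: 0.947 g/L × 0.693 L = 0.656271 g = 656.27 mg

folic acid 1.32 mg; potassium nitrate 2.68 g; nicotinic acid 3.59 mg; L-lysine hydrochloride 656.27 mg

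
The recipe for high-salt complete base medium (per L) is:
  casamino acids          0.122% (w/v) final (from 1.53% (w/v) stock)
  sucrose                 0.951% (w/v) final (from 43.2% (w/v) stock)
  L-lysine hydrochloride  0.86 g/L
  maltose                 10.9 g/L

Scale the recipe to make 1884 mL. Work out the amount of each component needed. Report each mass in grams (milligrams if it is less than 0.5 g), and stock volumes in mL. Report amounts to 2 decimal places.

casamino acids 150.23 mL; sucrose 41.47 mL; L-lysine hydrochloride 1.62 g; maltose 20.54 g

Working volume: 1884 mL = 1.884 L.
casamino acids: C1V1 = C2V2 → 0.122% ÷ 1.53% × 1884 mL = 150.23 mL
sucrose: dilute stock: 0.951% ÷ 43.2% × 1884 mL = 41.47 mL
L-lysine hydrochloride: 0.86 g/L × 1.884 L = 1.62 g
maltose: 10.9 g/L × 1.884 L = 20.54 g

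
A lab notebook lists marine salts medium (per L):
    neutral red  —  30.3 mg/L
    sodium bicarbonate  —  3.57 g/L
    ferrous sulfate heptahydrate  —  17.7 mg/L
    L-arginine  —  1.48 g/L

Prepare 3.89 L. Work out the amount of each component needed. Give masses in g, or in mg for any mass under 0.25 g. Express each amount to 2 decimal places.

neutral red 117.87 mg; sodium bicarbonate 13.89 g; ferrous sulfate heptahydrate 68.85 mg; L-arginine 5.76 g

Working volume: 3.89 L.
neutral red: 30.3 mg/L × 3.89 L = 117.87 mg
sodium bicarbonate: 3.57 g/L × 3.89 L = 13.89 g
ferrous sulfate heptahydrate: 17.7 mg/L × 3.89 L = 68.85 mg
L-arginine: 1.48 g/L × 3.89 L = 5.76 g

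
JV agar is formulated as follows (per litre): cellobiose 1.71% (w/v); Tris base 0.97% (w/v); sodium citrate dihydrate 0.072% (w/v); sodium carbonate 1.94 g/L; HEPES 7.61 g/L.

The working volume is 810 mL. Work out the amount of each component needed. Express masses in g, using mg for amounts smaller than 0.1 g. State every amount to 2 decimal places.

Working volume: 810 mL = 0.81 L.
cellobiose: 1.71 g per 100 mL × 810 mL ÷ 100 = 13.85 g
Tris base: 0.97 g per 100 mL × 810 mL ÷ 100 = 7.86 g
sodium citrate dihydrate: 0.072% w/v = 0.72 g/L → 0.72 × 0.81 L = 0.58 g
sodium carbonate: 1.94 g/L × 0.81 L = 1.57 g
HEPES: 7.61 g/L × 0.81 L = 6.16 g

cellobiose 13.85 g; Tris base 7.86 g; sodium citrate dihydrate 0.58 g; sodium carbonate 1.57 g; HEPES 6.16 g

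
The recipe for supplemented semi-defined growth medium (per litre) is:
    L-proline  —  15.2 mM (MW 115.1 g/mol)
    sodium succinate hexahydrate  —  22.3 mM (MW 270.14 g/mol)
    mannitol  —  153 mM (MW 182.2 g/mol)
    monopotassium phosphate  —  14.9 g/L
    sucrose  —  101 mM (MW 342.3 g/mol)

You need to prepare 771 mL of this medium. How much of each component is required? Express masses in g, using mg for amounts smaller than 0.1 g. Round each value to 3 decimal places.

Scale factor relative to 1 L: 0.771.
L-proline: 15.2 mmol/L × 115.1 g/mol × 0.771 L ÷ 1000 = 1.349 g
sodium succinate hexahydrate: 22.3 mmol/L × 270.14 g/mol × 0.771 L ÷ 1000 = 4.645 g
mannitol: 153 mmol/L × 182.2 g/mol × 0.771 L ÷ 1000 = 21.493 g
monopotassium phosphate: 14.9 g/L × 0.771 L = 11.488 g
sucrose: 101 mmol/L × 342.3 g/mol × 0.771 L ÷ 1000 = 26.655 g

L-proline 1.349 g; sodium succinate hexahydrate 4.645 g; mannitol 21.493 g; monopotassium phosphate 11.488 g; sucrose 26.655 g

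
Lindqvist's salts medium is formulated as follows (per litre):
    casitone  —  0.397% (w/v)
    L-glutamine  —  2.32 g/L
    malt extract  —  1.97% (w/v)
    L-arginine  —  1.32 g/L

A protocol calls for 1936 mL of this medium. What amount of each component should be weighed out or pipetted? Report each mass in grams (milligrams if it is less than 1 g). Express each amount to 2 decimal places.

casitone 7.69 g; L-glutamine 4.49 g; malt extract 38.14 g; L-arginine 2.56 g

Target volume = 1936 mL = 1.936 L.
casitone: 0.397% w/v = 3.97 g/L → 3.97 × 1.936 L = 7.69 g
L-glutamine: 2.32 g/L × 1.936 L = 4.49 g
malt extract: 1.97 g per 100 mL × 1936 mL ÷ 100 = 38.14 g
L-arginine: 1.32 g/L × 1.936 L = 2.56 g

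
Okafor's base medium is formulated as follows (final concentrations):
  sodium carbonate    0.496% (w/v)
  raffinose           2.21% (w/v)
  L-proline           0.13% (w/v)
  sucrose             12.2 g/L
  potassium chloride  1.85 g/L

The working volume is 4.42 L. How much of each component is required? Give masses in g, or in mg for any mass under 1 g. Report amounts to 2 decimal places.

sodium carbonate 21.92 g; raffinose 97.68 g; L-proline 5.75 g; sucrose 53.92 g; potassium chloride 8.18 g

Working volume: 4.42 L.
sodium carbonate: 0.496 g per 100 mL × 4420 mL ÷ 100 = 21.92 g
raffinose: 2.21 g per 100 mL × 4420 mL ÷ 100 = 97.68 g
L-proline: 0.13% w/v = 1.3 g/L → 1.3 × 4.42 L = 5.75 g
sucrose: 12.2 g/L × 4.42 L = 53.92 g
potassium chloride: 1.85 g/L × 4.42 L = 8.18 g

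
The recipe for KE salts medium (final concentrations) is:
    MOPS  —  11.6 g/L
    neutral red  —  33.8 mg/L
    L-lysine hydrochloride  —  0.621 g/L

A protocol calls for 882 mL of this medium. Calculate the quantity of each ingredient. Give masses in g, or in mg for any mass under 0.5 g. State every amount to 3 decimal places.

Scale factor relative to 1 L: 0.882.
MOPS: 11.6 g/L × 0.882 L = 10.231 g
neutral red: 33.8 mg/L × 0.882 L = 29.812 mg
L-lysine hydrochloride: 0.621 g/L × 0.882 L = 0.548 g

MOPS 10.231 g; neutral red 29.812 mg; L-lysine hydrochloride 0.548 g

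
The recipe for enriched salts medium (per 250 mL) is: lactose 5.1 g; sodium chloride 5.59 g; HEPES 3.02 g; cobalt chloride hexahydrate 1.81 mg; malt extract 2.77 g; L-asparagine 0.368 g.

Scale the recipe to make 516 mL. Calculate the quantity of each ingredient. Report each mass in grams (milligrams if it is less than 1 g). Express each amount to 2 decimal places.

lactose 10.53 g; sodium chloride 11.54 g; HEPES 6.23 g; cobalt chloride hexahydrate 3.74 mg; malt extract 5.72 g; L-asparagine 759.55 mg

Scale factor = 516 mL / 250 mL = 2.064.
lactose: 5.1 g × (516 mL / 250 mL) = 10.53 g
sodium chloride: 5.59 g × (516 mL / 250 mL) = 11.54 g
HEPES: 3.02 g × (516 mL / 250 mL) = 6.23 g
cobalt chloride hexahydrate: 1.81 mg × (516 mL / 250 mL) = 3.74 mg
malt extract: 2.77 g × (516 mL / 250 mL) = 5.72 g
L-asparagine: 0.368 g × (516 mL / 250 mL) = 0.759552 g = 759.55 mg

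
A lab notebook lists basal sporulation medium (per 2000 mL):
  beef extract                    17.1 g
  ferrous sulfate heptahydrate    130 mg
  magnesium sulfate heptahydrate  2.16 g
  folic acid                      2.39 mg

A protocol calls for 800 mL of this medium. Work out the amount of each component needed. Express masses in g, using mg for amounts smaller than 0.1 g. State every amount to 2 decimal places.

Ratio of target to recipe volume: 800 / 2000 = 0.4.
beef extract: 17.1 g × (800 mL / 2000 mL) = 6.84 g
ferrous sulfate heptahydrate: 130 mg × (800 mL / 2000 mL) = 52.00 mg
magnesium sulfate heptahydrate: 2.16 g × (800 mL / 2000 mL) = 0.86 g
folic acid: 2.39 mg × (800 mL / 2000 mL) = 0.96 mg

beef extract 6.84 g; ferrous sulfate heptahydrate 52.00 mg; magnesium sulfate heptahydrate 0.86 g; folic acid 0.96 mg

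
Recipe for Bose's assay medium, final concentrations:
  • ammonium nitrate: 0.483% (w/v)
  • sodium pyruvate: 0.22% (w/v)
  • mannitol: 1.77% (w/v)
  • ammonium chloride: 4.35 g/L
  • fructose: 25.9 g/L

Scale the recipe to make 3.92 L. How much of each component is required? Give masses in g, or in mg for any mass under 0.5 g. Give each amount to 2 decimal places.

Working volume: 3.92 L.
ammonium nitrate: 0.483% w/v = 4.83 g/L → 4.83 × 3.92 L = 18.93 g
sodium pyruvate: 0.22% w/v = 2.2 g/L → 2.2 × 3.92 L = 8.62 g
mannitol: 1.77% w/v = 17.7 g/L → 17.7 × 3.92 L = 69.38 g
ammonium chloride: 4.35 g/L × 3.92 L = 17.05 g
fructose: 25.9 g/L × 3.92 L = 101.53 g

ammonium nitrate 18.93 g; sodium pyruvate 8.62 g; mannitol 69.38 g; ammonium chloride 17.05 g; fructose 101.53 g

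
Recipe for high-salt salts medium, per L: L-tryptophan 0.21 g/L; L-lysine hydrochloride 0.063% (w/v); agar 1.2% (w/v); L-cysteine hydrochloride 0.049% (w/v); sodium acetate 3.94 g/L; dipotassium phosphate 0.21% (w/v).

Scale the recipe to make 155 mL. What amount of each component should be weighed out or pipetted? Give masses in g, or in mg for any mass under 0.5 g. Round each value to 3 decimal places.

Scale factor relative to 1 L: 0.155.
L-tryptophan: 0.21 g/L × 0.155 L = 0.03255 g = 32.550 mg
L-lysine hydrochloride: 0.063% w/v = 0.63 g/L → 0.63 × 0.155 L = 0.09765 g = 97.650 mg
agar: 1.2% w/v = 12 g/L → 12 × 0.155 L = 1.860 g
L-cysteine hydrochloride: 0.049% w/v = 0.49 g/L → 0.49 × 0.155 L = 0.07595 g = 75.950 mg
sodium acetate: 3.94 g/L × 0.155 L = 0.611 g
dipotassium phosphate: 0.21 g per 100 mL × 155 mL ÷ 100 = 0.3255 g = 325.500 mg

L-tryptophan 32.550 mg; L-lysine hydrochloride 97.650 mg; agar 1.860 g; L-cysteine hydrochloride 75.950 mg; sodium acetate 0.611 g; dipotassium phosphate 325.500 mg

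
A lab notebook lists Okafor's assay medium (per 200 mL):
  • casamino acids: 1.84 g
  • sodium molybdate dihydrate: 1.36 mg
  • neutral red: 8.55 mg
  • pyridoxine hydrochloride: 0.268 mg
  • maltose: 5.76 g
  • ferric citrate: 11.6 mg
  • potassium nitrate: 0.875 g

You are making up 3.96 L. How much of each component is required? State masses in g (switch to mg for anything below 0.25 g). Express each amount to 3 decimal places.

casamino acids 36.432 g; sodium molybdate dihydrate 26.928 mg; neutral red 169.290 mg; pyridoxine hydrochloride 5.306 mg; maltose 114.048 g; ferric citrate 229.680 mg; potassium nitrate 17.325 g

Ratio of target to recipe volume: 3960 / 200 = 19.8.
casamino acids: 1.84 g × (3960 mL / 200 mL) = 36.432 g
sodium molybdate dihydrate: 1.36 mg × (3960 mL / 200 mL) = 26.928 mg
neutral red: 8.55 mg × (3960 mL / 200 mL) = 169.290 mg
pyridoxine hydrochloride: 0.268 mg × (3960 mL / 200 mL) = 5.306 mg
maltose: 5.76 g × (3960 mL / 200 mL) = 114.048 g
ferric citrate: 11.6 mg × (3960 mL / 200 mL) = 229.680 mg
potassium nitrate: 0.875 g × (3960 mL / 200 mL) = 17.325 g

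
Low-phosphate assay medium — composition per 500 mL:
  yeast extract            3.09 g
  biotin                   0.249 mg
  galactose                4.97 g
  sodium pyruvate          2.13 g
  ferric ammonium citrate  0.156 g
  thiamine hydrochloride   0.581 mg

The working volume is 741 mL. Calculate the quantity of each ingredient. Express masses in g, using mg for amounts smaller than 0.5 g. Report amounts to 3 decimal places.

Ratio of target to recipe volume: 741 / 500 = 1.482.
yeast extract: 3.09 g × (741 mL / 500 mL) = 4.579 g
biotin: 0.249 mg × (741 mL / 500 mL) = 0.369 mg
galactose: 4.97 g × (741 mL / 500 mL) = 7.366 g
sodium pyruvate: 2.13 g × (741 mL / 500 mL) = 3.157 g
ferric ammonium citrate: 0.156 g × (741 mL / 500 mL) = 0.231192 g = 231.192 mg
thiamine hydrochloride: 0.581 mg × (741 mL / 500 mL) = 0.861 mg

yeast extract 4.579 g; biotin 0.369 mg; galactose 7.366 g; sodium pyruvate 3.157 g; ferric ammonium citrate 231.192 mg; thiamine hydrochloride 0.861 mg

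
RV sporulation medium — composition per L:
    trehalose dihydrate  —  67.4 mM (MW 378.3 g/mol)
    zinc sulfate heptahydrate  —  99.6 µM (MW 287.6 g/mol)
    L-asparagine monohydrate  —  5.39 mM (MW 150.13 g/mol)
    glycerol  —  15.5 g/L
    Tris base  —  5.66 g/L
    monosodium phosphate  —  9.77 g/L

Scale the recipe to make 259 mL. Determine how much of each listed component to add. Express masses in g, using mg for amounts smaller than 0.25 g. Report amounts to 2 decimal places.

trehalose dihydrate 6.60 g; zinc sulfate heptahydrate 7.42 mg; L-asparagine monohydrate 209.58 mg; glycerol 4.01 g; Tris base 1.47 g; monosodium phosphate 2.53 g

Target volume = 259 mL = 0.259 L.
trehalose dihydrate: 67.4 mmol/L × 378.3 g/mol × 0.259 L ÷ 1000 = 6.60 g
zinc sulfate heptahydrate: 99.6 µmol/L × 287.6 g/mol × 0.259 L ÷ 1000 = 7.42 mg
L-asparagine monohydrate: 5.39 mmol/L × 150.13 mg/mmol × 0.259 L = 209.58 mg
glycerol: 15.5 g/L × 0.259 L = 4.01 g
Tris base: 5.66 g/L × 0.259 L = 1.47 g
monosodium phosphate: 9.77 g/L × 0.259 L = 2.53 g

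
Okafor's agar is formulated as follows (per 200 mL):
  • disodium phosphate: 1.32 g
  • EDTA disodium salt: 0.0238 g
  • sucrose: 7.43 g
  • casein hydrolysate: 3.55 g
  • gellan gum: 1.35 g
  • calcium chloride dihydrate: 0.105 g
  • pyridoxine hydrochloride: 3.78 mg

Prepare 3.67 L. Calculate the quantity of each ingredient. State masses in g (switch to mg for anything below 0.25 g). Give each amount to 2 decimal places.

Scale factor = 3670 mL / 200 mL = 18.35.
disodium phosphate: 1.32 g × (3670 mL / 200 mL) = 24.22 g
EDTA disodium salt: 0.0238 g × (3670 mL / 200 mL) = 0.44 g
sucrose: 7.43 g × (3670 mL / 200 mL) = 136.34 g
casein hydrolysate: 3.55 g × (3670 mL / 200 mL) = 65.14 g
gellan gum: 1.35 g × (3670 mL / 200 mL) = 24.77 g
calcium chloride dihydrate: 0.105 g × (3670 mL / 200 mL) = 1.93 g
pyridoxine hydrochloride: 3.78 mg × (3670 mL / 200 mL) = 69.36 mg

disodium phosphate 24.22 g; EDTA disodium salt 0.44 g; sucrose 136.34 g; casein hydrolysate 65.14 g; gellan gum 24.77 g; calcium chloride dihydrate 1.93 g; pyridoxine hydrochloride 69.36 mg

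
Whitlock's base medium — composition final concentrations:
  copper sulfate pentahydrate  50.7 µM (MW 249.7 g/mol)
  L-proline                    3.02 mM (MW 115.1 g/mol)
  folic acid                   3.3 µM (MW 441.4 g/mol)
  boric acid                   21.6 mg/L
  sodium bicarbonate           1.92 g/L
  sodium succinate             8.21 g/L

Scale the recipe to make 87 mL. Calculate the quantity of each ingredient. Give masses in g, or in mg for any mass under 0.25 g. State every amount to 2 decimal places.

copper sulfate pentahydrate 1.10 mg; L-proline 30.24 mg; folic acid 0.13 mg; boric acid 1.88 mg; sodium bicarbonate 167.04 mg; sodium succinate 0.71 g

Working volume: 87 mL = 0.087 L.
copper sulfate pentahydrate: 50.7 µmol/L × 249.7 g/mol × 0.087 L ÷ 1000 = 1.10 mg
L-proline: 3.02 mmol/L × 115.1 mg/mmol × 0.087 L = 30.24 mg
folic acid: 3.3 µmol/L × 441.4 g/mol × 0.087 L ÷ 1000 = 0.13 mg
boric acid: 21.6 mg/L × 0.087 L = 1.88 mg
sodium bicarbonate: 1.92 g/L × 0.087 L = 0.16704 g = 167.04 mg
sodium succinate: 8.21 g/L × 0.087 L = 0.71 g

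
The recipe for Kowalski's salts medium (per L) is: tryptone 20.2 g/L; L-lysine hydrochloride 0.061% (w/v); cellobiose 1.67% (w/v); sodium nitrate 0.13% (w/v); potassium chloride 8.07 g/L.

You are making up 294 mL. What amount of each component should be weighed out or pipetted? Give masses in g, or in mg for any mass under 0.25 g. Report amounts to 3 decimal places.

Target volume = 294 mL = 0.294 L.
tryptone: 20.2 g/L × 0.294 L = 5.939 g
L-lysine hydrochloride: 0.061 g per 100 mL × 294 mL ÷ 100 = 0.17934 g = 179.340 mg
cellobiose: 1.67 g per 100 mL × 294 mL ÷ 100 = 4.910 g
sodium nitrate: 0.13 g per 100 mL × 294 mL ÷ 100 = 0.382 g
potassium chloride: 8.07 g/L × 0.294 L = 2.373 g

tryptone 5.939 g; L-lysine hydrochloride 179.340 mg; cellobiose 4.910 g; sodium nitrate 0.382 g; potassium chloride 2.373 g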